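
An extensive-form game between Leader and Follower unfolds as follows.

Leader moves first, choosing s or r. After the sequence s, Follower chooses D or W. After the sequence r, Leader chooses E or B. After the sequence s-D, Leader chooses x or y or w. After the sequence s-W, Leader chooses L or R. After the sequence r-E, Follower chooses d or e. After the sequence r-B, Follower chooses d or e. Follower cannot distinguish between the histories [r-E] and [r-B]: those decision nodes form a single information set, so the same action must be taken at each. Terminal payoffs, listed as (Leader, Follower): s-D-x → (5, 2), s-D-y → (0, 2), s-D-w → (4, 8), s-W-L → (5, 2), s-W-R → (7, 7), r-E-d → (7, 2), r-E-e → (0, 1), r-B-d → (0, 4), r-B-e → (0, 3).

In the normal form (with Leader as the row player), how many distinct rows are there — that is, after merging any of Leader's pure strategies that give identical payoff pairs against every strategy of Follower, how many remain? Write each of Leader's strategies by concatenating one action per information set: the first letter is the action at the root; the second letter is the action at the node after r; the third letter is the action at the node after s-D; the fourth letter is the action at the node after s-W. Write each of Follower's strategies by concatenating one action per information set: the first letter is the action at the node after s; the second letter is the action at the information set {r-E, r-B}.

Leader has 24 pure strategies: sExL, sExR, sEyL, sEyR, sEwL, sEwR, sBxL, sBxR, sByL, sByR, sBwL, sBwR, rExL, rExR, rEyL, rEyR, rEwL, rEwR, rBxL, rBxR, rByL, rByR, rBwL, rBwR. Columns: Dd, De, Wd, We.
{sExL, sBxL} → row (5,2) (5,2) (5,2) (5,2)
{sExR, sBxR} → row (5,2) (5,2) (7,7) (7,7)
{sEyL, sByL} → row (0,2) (0,2) (5,2) (5,2)
{sEyR, sByR} → row (0,2) (0,2) (7,7) (7,7)
{sEwL, sBwL} → row (4,8) (4,8) (5,2) (5,2)
{sEwR, sBwR} → row (4,8) (4,8) (7,7) (7,7)
{rExL, rExR, rEyL, rEyR, rEwL, rEwR} → row (7,2) (0,1) (7,2) (0,1)
{rBxL, rBxR, rByL, rByR, rBwL, rBwR} → row (0,4) (0,3) (0,4) (0,3)
That's 8 distinct rows out of 24 strategies.

8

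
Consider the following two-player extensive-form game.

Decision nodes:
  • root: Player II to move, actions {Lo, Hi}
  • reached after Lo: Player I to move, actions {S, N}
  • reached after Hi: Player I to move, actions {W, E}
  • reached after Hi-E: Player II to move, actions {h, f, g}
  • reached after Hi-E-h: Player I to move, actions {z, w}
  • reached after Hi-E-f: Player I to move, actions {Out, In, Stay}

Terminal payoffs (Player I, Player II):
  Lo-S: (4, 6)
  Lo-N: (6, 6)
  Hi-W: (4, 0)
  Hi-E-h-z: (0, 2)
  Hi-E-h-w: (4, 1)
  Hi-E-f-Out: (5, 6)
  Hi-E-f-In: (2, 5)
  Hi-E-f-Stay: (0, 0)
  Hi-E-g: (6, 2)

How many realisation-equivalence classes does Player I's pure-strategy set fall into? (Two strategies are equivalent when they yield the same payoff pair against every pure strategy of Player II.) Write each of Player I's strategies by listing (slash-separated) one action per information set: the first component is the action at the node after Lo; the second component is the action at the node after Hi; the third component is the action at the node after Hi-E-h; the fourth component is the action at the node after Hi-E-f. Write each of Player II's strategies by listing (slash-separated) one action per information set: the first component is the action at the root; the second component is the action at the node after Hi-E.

Player I has 24 pure strategies: S/W/z/Out, S/W/z/In, S/W/z/Stay, S/W/w/Out, S/W/w/In, S/W/w/Stay, S/E/z/Out, S/E/z/In, S/E/z/Stay, S/E/w/Out, S/E/w/In, S/E/w/Stay, N/W/z/Out, N/W/z/In, N/W/z/Stay, N/W/w/Out, N/W/w/In, N/W/w/Stay, N/E/z/Out, N/E/z/In, N/E/z/Stay, N/E/w/Out, N/E/w/In, N/E/w/Stay. Columns: Lo/h, Lo/f, Lo/g, Hi/h, Hi/f, Hi/g.
{S/W/z/Out, S/W/z/In, S/W/z/Stay, S/W/w/Out, S/W/w/In, S/W/w/Stay} → row (4,6) (4,6) (4,6) (4,0) (4,0) (4,0)
{S/E/z/Out} → row (4,6) (4,6) (4,6) (0,2) (5,6) (6,2)
{S/E/z/In} → row (4,6) (4,6) (4,6) (0,2) (2,5) (6,2)
{S/E/z/Stay} → row (4,6) (4,6) (4,6) (0,2) (0,0) (6,2)
{S/E/w/Out} → row (4,6) (4,6) (4,6) (4,1) (5,6) (6,2)
{S/E/w/In} → row (4,6) (4,6) (4,6) (4,1) (2,5) (6,2)
{S/E/w/Stay} → row (4,6) (4,6) (4,6) (4,1) (0,0) (6,2)
{N/W/z/Out, N/W/z/In, N/W/z/Stay, N/W/w/Out, N/W/w/In, N/W/w/Stay} → row (6,6) (6,6) (6,6) (4,0) (4,0) (4,0)
{N/E/z/Out} → row (6,6) (6,6) (6,6) (0,2) (5,6) (6,2)
{N/E/z/In} → row (6,6) (6,6) (6,6) (0,2) (2,5) (6,2)
{N/E/z/Stay} → row (6,6) (6,6) (6,6) (0,2) (0,0) (6,2)
{N/E/w/Out} → row (6,6) (6,6) (6,6) (4,1) (5,6) (6,2)
{N/E/w/In} → row (6,6) (6,6) (6,6) (4,1) (2,5) (6,2)
{N/E/w/Stay} → row (6,6) (6,6) (6,6) (4,1) (0,0) (6,2)
That's 14 distinct rows out of 24 strategies.

14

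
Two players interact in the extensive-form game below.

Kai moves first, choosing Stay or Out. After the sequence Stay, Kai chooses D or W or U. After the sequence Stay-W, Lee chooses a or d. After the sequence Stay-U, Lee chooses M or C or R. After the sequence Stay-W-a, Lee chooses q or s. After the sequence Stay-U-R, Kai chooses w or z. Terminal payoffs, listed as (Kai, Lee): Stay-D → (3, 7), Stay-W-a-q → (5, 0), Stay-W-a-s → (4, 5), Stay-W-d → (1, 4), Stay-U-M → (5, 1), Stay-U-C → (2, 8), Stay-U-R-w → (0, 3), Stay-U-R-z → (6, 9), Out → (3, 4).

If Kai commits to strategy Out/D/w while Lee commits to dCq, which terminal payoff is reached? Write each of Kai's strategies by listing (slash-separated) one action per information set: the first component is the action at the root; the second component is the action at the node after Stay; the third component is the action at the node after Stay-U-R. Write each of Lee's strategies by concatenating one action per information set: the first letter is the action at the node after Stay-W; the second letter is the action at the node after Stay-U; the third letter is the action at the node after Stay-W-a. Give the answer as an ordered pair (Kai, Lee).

Trace the play path from the root:
  Kai plays Out
→ terminal payoff (3, 4).
(Kai's choice at the node after Stay is never reached on this path, so it doesn't affect the outcome.)

(3, 4)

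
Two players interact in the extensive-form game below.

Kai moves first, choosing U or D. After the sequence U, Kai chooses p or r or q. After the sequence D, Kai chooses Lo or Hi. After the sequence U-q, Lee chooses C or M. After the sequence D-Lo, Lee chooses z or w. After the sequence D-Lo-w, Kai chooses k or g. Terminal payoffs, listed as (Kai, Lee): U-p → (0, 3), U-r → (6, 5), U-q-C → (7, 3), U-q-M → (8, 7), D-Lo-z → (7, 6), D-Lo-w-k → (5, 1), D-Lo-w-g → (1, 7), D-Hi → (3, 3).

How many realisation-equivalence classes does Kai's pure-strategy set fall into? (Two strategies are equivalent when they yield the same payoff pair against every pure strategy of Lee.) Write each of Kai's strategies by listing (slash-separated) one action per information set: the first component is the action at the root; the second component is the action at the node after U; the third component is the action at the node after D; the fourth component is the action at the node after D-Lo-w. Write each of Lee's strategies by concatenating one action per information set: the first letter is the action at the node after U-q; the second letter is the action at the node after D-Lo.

6

Kai has 24 pure strategies: U/p/Lo/k, U/p/Lo/g, U/p/Hi/k, U/p/Hi/g, U/r/Lo/k, U/r/Lo/g, U/r/Hi/k, U/r/Hi/g, U/q/Lo/k, U/q/Lo/g, U/q/Hi/k, U/q/Hi/g, D/p/Lo/k, D/p/Lo/g, D/p/Hi/k, D/p/Hi/g, D/r/Lo/k, D/r/Lo/g, D/r/Hi/k, D/r/Hi/g, D/q/Lo/k, D/q/Lo/g, D/q/Hi/k, D/q/Hi/g. Columns: Cz, Cw, Mz, Mw.
{U/p/Lo/k, U/p/Lo/g, U/p/Hi/k, U/p/Hi/g} → row (0,3) (0,3) (0,3) (0,3)
{U/r/Lo/k, U/r/Lo/g, U/r/Hi/k, U/r/Hi/g} → row (6,5) (6,5) (6,5) (6,5)
{U/q/Lo/k, U/q/Lo/g, U/q/Hi/k, U/q/Hi/g} → row (7,3) (7,3) (8,7) (8,7)
{D/p/Lo/k, D/r/Lo/k, D/q/Lo/k} → row (7,6) (5,1) (7,6) (5,1)
{D/p/Lo/g, D/r/Lo/g, D/q/Lo/g} → row (7,6) (1,7) (7,6) (1,7)
{D/p/Hi/k, D/p/Hi/g, D/r/Hi/k, D/r/Hi/g, D/q/Hi/k, D/q/Hi/g} → row (3,3) (3,3) (3,3) (3,3)
That's 6 distinct rows out of 24 strategies.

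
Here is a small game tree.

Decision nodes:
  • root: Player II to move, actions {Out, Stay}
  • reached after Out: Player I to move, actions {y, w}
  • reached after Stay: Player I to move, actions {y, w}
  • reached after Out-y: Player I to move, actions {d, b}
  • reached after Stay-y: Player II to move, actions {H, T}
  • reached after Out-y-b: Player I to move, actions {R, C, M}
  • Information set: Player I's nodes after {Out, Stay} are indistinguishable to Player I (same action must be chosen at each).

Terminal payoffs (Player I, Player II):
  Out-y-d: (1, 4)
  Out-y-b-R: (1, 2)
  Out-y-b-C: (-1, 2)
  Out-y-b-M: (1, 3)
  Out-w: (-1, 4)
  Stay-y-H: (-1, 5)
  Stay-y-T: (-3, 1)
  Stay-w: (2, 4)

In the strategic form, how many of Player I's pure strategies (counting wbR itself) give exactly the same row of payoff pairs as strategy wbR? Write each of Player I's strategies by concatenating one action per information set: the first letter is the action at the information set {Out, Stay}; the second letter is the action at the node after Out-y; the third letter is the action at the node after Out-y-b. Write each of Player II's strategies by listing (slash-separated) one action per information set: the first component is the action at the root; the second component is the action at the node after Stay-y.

6

Row for wbR (columns Out/H, Out/T, Stay/H, Stay/T): (-1,4) (-1,4) (2,4) (2,4).
Under wbR, Player I's choice at the node after Out-y and at the node after Out-y-b can never be reached regardless of what Player II does, so varying those choices leaves every outcome unchanged.
Holding the reachable choices fixed and varying the unreachable ones freely already gives 2 × 3 = 6 equivalent strategies.
No other strategy reproduces this row, so those 6 are the full class: wdR, wdC, wdM, wbR, wbC, wbM.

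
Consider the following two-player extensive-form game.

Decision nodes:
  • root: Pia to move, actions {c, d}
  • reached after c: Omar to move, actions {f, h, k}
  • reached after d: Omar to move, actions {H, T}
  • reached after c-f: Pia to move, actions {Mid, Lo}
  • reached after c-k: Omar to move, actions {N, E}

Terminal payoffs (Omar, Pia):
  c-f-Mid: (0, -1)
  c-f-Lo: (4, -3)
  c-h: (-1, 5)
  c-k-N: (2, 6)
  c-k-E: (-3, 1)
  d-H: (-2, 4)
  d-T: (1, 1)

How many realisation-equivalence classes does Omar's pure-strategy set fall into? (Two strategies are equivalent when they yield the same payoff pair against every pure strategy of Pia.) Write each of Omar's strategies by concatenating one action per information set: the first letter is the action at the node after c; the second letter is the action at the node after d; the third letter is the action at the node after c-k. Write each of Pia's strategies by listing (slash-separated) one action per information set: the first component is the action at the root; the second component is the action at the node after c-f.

Omar has 12 pure strategies: fHN, fHE, fTN, fTE, hHN, hHE, hTN, hTE, kHN, kHE, kTN, kTE. Columns: c/Mid, c/Lo, d/Mid, d/Lo.
{fHN, fHE} → row (0,-1) (4,-3) (-2,4) (-2,4)
{fTN, fTE} → row (0,-1) (4,-3) (1,1) (1,1)
{hHN, hHE} → row (-1,5) (-1,5) (-2,4) (-2,4)
{hTN, hTE} → row (-1,5) (-1,5) (1,1) (1,1)
{kHN} → row (2,6) (2,6) (-2,4) (-2,4)
{kHE} → row (-3,1) (-3,1) (-2,4) (-2,4)
{kTN} → row (2,6) (2,6) (1,1) (1,1)
{kTE} → row (-3,1) (-3,1) (1,1) (1,1)
That's 8 distinct rows out of 12 strategies.

8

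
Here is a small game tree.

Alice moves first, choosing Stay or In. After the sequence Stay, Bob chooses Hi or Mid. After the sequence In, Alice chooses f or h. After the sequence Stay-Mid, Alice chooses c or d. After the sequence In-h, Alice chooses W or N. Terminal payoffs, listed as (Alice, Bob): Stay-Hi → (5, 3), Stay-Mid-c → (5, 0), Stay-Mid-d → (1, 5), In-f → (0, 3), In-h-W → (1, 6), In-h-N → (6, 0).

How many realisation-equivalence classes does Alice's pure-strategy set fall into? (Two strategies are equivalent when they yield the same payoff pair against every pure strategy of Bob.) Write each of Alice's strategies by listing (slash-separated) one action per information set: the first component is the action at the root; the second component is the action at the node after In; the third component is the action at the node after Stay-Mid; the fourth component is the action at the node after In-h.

Alice has 16 pure strategies: Stay/f/c/W, Stay/f/c/N, Stay/f/d/W, Stay/f/d/N, Stay/h/c/W, Stay/h/c/N, Stay/h/d/W, Stay/h/d/N, In/f/c/W, In/f/c/N, In/f/d/W, In/f/d/N, In/h/c/W, In/h/c/N, In/h/d/W, In/h/d/N. Columns: Hi, Mid.
{Stay/f/c/W, Stay/f/c/N, Stay/h/c/W, Stay/h/c/N} → row (5,3) (5,0)
{Stay/f/d/W, Stay/f/d/N, Stay/h/d/W, Stay/h/d/N} → row (5,3) (1,5)
{In/f/c/W, In/f/c/N, In/f/d/W, In/f/d/N} → row (0,3) (0,3)
{In/h/c/W, In/h/d/W} → row (1,6) (1,6)
{In/h/c/N, In/h/d/N} → row (6,0) (6,0)
That's 5 distinct rows out of 16 strategies.

5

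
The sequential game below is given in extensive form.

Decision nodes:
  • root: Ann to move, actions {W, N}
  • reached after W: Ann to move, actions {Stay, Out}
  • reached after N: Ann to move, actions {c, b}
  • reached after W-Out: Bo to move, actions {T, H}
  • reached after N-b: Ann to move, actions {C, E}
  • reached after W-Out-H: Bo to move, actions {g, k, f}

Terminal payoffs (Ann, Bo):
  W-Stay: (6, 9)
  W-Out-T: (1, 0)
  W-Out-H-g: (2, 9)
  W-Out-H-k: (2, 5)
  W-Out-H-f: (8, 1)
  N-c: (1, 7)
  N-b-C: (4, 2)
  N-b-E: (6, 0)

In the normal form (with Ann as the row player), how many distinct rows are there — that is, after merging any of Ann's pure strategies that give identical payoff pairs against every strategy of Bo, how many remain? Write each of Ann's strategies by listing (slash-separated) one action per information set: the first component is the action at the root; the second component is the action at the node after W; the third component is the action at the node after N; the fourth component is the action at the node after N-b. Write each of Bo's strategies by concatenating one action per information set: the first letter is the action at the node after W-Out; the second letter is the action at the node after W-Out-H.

Ann has 16 pure strategies: W/Stay/c/C, W/Stay/c/E, W/Stay/b/C, W/Stay/b/E, W/Out/c/C, W/Out/c/E, W/Out/b/C, W/Out/b/E, N/Stay/c/C, N/Stay/c/E, N/Stay/b/C, N/Stay/b/E, N/Out/c/C, N/Out/c/E, N/Out/b/C, N/Out/b/E. Columns: Tg, Tk, Tf, Hg, Hk, Hf.
{W/Stay/c/C, W/Stay/c/E, W/Stay/b/C, W/Stay/b/E} → row (6,9) (6,9) (6,9) (6,9) (6,9) (6,9)
{W/Out/c/C, W/Out/c/E, W/Out/b/C, W/Out/b/E} → row (1,0) (1,0) (1,0) (2,9) (2,5) (8,1)
{N/Stay/c/C, N/Stay/c/E, N/Out/c/C, N/Out/c/E} → row (1,7) (1,7) (1,7) (1,7) (1,7) (1,7)
{N/Stay/b/C, N/Out/b/C} → row (4,2) (4,2) (4,2) (4,2) (4,2) (4,2)
{N/Stay/b/E, N/Out/b/E} → row (6,0) (6,0) (6,0) (6,0) (6,0) (6,0)
That's 5 distinct rows out of 16 strategies.

5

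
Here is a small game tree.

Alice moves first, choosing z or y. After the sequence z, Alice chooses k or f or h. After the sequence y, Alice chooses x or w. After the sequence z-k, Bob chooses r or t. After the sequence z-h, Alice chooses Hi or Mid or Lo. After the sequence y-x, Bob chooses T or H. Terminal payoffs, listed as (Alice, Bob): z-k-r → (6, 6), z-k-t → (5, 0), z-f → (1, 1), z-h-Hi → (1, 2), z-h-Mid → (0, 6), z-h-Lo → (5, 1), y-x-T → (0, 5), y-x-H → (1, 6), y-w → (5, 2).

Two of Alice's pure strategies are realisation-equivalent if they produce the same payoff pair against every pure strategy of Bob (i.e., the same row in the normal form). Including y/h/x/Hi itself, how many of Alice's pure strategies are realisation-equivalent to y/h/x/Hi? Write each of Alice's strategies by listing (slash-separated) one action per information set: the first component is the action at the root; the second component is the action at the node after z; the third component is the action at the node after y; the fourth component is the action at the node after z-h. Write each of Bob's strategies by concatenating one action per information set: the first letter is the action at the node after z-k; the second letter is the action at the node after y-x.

9

Row for y/h/x/Hi (columns rT, rH, tT, tH): (0,5) (1,6) (0,5) (1,6).
Under y/h/x/Hi, Alice's choice at the node after z and at the node after z-h can never be reached regardless of what Bob does, so varying those choices leaves every outcome unchanged.
Holding the reachable choices fixed and varying the unreachable ones freely already gives 3 × 3 = 9 equivalent strategies.
No other strategy reproduces this row, so those 9 are the full class: y/k/x/Hi, y/k/x/Mid, y/k/x/Lo, y/f/x/Hi, y/f/x/Mid, y/f/x/Lo, y/h/x/Hi, y/h/x/Mid, y/h/x/Lo.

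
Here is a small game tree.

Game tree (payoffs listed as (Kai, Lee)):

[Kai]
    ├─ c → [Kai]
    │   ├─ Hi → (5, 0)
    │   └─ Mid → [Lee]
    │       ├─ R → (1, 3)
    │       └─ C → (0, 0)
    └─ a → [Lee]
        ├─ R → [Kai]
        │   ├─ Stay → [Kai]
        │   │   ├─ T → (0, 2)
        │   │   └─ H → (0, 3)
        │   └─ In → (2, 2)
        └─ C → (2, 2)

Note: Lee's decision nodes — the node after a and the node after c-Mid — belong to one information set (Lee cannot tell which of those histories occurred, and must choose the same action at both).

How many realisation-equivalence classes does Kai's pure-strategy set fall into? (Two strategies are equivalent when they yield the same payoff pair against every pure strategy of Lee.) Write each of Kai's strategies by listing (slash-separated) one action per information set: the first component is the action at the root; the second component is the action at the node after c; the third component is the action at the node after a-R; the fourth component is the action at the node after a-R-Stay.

Kai has 16 pure strategies: c/Hi/Stay/T, c/Hi/Stay/H, c/Hi/In/T, c/Hi/In/H, c/Mid/Stay/T, c/Mid/Stay/H, c/Mid/In/T, c/Mid/In/H, a/Hi/Stay/T, a/Hi/Stay/H, a/Hi/In/T, a/Hi/In/H, a/Mid/Stay/T, a/Mid/Stay/H, a/Mid/In/T, a/Mid/In/H. Columns: R, C.
{c/Hi/Stay/T, c/Hi/Stay/H, c/Hi/In/T, c/Hi/In/H} → row (5,0) (5,0)
{c/Mid/Stay/T, c/Mid/Stay/H, c/Mid/In/T, c/Mid/In/H} → row (1,3) (0,0)
{a/Hi/Stay/T, a/Mid/Stay/T} → row (0,2) (2,2)
{a/Hi/Stay/H, a/Mid/Stay/H} → row (0,3) (2,2)
{a/Hi/In/T, a/Hi/In/H, a/Mid/In/T, a/Mid/In/H} → row (2,2) (2,2)
That's 5 distinct rows out of 16 strategies.

5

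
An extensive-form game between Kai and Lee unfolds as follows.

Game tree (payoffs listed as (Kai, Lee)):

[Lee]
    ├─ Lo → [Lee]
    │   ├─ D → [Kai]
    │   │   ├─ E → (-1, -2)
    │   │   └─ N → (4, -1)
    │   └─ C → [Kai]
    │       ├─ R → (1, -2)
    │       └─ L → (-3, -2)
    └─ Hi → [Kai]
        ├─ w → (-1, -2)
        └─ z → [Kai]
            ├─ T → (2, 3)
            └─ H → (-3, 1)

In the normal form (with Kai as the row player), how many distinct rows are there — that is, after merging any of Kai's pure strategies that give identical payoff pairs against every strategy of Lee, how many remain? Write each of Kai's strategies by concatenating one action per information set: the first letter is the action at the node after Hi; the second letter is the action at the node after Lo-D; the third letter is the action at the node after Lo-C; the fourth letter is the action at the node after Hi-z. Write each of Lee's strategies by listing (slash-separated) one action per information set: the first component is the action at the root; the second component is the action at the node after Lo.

12

Kai has 16 pure strategies: wERT, wERH, wELT, wELH, wNRT, wNRH, wNLT, wNLH, zERT, zERH, zELT, zELH, zNRT, zNRH, zNLT, zNLH. Columns: Lo/D, Lo/C, Hi/D, Hi/C.
{wERT, wERH} → row (-1,-2) (1,-2) (-1,-2) (-1,-2)
{wELT, wELH} → row (-1,-2) (-3,-2) (-1,-2) (-1,-2)
{wNRT, wNRH} → row (4,-1) (1,-2) (-1,-2) (-1,-2)
{wNLT, wNLH} → row (4,-1) (-3,-2) (-1,-2) (-1,-2)
{zERT} → row (-1,-2) (1,-2) (2,3) (2,3)
{zERH} → row (-1,-2) (1,-2) (-3,1) (-3,1)
{zELT} → row (-1,-2) (-3,-2) (2,3) (2,3)
{zELH} → row (-1,-2) (-3,-2) (-3,1) (-3,1)
{zNRT} → row (4,-1) (1,-2) (2,3) (2,3)
{zNRH} → row (4,-1) (1,-2) (-3,1) (-3,1)
{zNLT} → row (4,-1) (-3,-2) (2,3) (2,3)
{zNLH} → row (4,-1) (-3,-2) (-3,1) (-3,1)
That's 12 distinct rows out of 16 strategies.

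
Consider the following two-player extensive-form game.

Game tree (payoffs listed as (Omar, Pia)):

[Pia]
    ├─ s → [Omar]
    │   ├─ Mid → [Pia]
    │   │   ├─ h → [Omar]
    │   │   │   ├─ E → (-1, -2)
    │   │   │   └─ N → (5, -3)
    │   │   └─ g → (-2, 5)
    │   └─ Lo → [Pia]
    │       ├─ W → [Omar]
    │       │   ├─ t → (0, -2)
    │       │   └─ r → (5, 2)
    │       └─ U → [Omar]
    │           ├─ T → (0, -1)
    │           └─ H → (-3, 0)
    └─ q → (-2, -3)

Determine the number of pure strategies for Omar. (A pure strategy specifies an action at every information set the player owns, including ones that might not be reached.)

Omar owns the node after s with actions {Mid, Lo} — two choices.
Omar owns the node after s-Mid-h with actions {E, N} — two choices.
Omar owns the node after s-Lo-W with actions {t, r} — two choices.
Omar owns the node after s-Lo-U with actions {T, H} — two choices.
A pure strategy fixes one action at each information set independently, so the count is the product 2 × 2 × 2 × 2 = 16.

16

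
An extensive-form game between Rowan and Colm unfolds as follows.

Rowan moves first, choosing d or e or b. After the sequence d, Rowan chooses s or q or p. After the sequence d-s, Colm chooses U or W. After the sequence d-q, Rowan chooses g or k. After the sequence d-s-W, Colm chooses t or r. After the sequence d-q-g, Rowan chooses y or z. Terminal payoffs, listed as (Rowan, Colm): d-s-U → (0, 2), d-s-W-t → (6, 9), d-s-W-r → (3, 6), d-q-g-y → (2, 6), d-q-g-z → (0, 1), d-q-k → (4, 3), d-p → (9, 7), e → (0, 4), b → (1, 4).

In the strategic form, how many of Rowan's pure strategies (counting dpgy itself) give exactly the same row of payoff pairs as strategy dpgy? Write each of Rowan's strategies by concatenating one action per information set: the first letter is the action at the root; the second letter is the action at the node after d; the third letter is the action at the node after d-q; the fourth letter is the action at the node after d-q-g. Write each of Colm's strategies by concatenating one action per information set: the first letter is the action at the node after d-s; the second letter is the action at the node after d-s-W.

Row for dpgy (columns Ut, Ur, Wt, Wr): (9,7) (9,7) (9,7) (9,7).
Under dpgy, Rowan's choice at the node after d-q and at the node after d-q-g can never be reached regardless of what Colm does, so varying those choices leaves every outcome unchanged.
Holding the reachable choices fixed and varying the unreachable ones freely already gives 2 × 2 = 4 equivalent strategies.
No other strategy reproduces this row, so those 4 are the full class: dpgy, dpgz, dpky, dpkz.

4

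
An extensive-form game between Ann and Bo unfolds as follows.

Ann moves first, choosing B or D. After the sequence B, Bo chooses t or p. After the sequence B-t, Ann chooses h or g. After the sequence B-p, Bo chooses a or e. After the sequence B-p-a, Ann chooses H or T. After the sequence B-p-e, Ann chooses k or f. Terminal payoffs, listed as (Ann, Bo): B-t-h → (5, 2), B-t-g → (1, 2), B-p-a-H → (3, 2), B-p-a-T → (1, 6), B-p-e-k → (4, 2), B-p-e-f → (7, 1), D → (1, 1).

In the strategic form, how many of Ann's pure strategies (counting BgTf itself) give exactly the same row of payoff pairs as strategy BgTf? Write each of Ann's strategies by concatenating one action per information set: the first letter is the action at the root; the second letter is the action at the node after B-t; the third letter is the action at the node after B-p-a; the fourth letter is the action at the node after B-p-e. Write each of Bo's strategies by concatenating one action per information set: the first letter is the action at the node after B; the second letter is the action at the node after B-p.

Row for BgTf (columns ta, te, pa, pe): (1,2) (1,2) (1,6) (7,1).
Every one of Ann's information sets is on the play path for some reply by Bo when Ann follows BgTf.
Changing the action at any of them therefore changes at least one column, so only BgTf itself gives this row.

1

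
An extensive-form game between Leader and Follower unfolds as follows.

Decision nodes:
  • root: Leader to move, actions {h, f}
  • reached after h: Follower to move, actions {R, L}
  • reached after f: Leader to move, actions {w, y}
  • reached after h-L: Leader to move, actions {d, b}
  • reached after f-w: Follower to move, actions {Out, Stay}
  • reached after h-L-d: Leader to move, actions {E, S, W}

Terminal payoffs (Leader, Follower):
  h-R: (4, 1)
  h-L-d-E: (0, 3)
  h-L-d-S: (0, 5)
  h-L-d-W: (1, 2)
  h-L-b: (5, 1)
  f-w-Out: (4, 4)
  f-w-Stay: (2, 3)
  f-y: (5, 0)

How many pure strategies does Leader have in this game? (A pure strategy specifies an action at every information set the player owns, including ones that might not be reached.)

24

Leader owns the root with actions {h, f} — two choices.
Leader owns the node after f with actions {w, y} — two choices.
Leader owns the node after h-L with actions {d, b} — two choices.
Leader owns the node after h-L-d with actions {E, S, W} — three choices.
A pure strategy fixes one action at each information set independently, so the count is the product 2 × 2 × 2 × 3 = 24.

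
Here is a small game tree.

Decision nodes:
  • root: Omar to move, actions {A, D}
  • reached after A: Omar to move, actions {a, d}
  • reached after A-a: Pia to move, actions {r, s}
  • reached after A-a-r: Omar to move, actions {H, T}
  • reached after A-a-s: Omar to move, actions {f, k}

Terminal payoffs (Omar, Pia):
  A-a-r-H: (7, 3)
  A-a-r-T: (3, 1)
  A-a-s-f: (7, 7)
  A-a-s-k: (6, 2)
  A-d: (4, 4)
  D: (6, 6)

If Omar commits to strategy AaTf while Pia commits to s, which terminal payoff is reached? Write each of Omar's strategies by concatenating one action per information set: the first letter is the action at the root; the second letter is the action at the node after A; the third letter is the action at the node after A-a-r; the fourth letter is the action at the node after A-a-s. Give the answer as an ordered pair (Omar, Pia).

(7, 7)

Trace the play path from the root:
  Omar plays A
  Omar plays a at [A]
  Pia plays s at [A-a]
  Omar plays f at [A-a-s]
→ terminal payoff (7, 7).
(Omar's choice at the node after A-a-r is never reached on this path, so it doesn't affect the outcome.)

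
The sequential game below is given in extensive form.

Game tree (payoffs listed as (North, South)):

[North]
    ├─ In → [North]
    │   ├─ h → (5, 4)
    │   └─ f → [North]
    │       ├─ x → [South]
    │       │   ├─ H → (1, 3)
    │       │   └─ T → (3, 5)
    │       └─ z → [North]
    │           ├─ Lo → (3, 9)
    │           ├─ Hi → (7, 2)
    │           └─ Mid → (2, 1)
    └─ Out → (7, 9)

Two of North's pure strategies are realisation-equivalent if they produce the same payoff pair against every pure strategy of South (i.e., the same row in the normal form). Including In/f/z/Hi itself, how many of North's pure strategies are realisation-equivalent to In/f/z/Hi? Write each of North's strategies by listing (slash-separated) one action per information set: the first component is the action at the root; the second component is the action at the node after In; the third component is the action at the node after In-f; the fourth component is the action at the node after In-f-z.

1

Row for In/f/z/Hi (columns H, T): (7,2) (7,2).
Every one of North's information sets is on the play path for some reply by South when North follows In/f/z/Hi.
Changing the action at any of them therefore changes at least one column, so only In/f/z/Hi itself gives this row.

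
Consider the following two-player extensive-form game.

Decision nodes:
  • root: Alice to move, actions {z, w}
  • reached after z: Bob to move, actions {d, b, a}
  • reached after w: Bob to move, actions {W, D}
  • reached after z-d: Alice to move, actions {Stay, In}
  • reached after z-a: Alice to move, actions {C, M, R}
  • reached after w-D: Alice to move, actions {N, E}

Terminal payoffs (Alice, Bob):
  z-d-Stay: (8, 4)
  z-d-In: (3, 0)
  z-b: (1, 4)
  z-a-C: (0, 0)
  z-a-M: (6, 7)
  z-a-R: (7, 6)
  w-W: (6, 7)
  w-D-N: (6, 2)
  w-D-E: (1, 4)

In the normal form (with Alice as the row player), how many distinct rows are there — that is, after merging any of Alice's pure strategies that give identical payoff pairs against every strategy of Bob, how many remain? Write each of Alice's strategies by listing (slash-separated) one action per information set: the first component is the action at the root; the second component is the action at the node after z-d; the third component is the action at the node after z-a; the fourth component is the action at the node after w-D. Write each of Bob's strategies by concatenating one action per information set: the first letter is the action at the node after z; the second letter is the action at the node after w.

8

Alice has 24 pure strategies: z/Stay/C/N, z/Stay/C/E, z/Stay/M/N, z/Stay/M/E, z/Stay/R/N, z/Stay/R/E, z/In/C/N, z/In/C/E, z/In/M/N, z/In/M/E, z/In/R/N, z/In/R/E, w/Stay/C/N, w/Stay/C/E, w/Stay/M/N, w/Stay/M/E, w/Stay/R/N, w/Stay/R/E, w/In/C/N, w/In/C/E, w/In/M/N, w/In/M/E, w/In/R/N, w/In/R/E. Columns: dW, dD, bW, bD, aW, aD.
{z/Stay/C/N, z/Stay/C/E} → row (8,4) (8,4) (1,4) (1,4) (0,0) (0,0)
{z/Stay/M/N, z/Stay/M/E} → row (8,4) (8,4) (1,4) (1,4) (6,7) (6,7)
{z/Stay/R/N, z/Stay/R/E} → row (8,4) (8,4) (1,4) (1,4) (7,6) (7,6)
{z/In/C/N, z/In/C/E} → row (3,0) (3,0) (1,4) (1,4) (0,0) (0,0)
{z/In/M/N, z/In/M/E} → row (3,0) (3,0) (1,4) (1,4) (6,7) (6,7)
{z/In/R/N, z/In/R/E} → row (3,0) (3,0) (1,4) (1,4) (7,6) (7,6)
{w/Stay/C/N, w/Stay/M/N, w/Stay/R/N, w/In/C/N, w/In/M/N, w/In/R/N} → row (6,7) (6,2) (6,7) (6,2) (6,7) (6,2)
{w/Stay/C/E, w/Stay/M/E, w/Stay/R/E, w/In/C/E, w/In/M/E, w/In/R/E} → row (6,7) (1,4) (6,7) (1,4) (6,7) (1,4)
That's 8 distinct rows out of 24 strategies.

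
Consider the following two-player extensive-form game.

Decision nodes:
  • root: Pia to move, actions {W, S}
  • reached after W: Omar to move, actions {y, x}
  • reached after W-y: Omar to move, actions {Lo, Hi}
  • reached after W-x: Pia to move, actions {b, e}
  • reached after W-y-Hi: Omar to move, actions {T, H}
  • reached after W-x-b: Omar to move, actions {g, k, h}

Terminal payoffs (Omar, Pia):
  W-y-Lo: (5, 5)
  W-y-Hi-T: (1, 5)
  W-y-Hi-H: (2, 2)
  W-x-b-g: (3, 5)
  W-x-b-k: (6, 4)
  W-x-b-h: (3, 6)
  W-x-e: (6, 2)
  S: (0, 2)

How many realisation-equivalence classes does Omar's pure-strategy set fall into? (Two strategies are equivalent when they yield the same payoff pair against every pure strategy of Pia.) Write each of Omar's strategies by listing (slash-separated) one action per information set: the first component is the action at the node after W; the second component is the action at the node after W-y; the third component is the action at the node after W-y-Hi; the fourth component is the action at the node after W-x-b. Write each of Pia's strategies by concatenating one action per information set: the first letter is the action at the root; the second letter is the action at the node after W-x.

Omar has 24 pure strategies: y/Lo/T/g, y/Lo/T/k, y/Lo/T/h, y/Lo/H/g, y/Lo/H/k, y/Lo/H/h, y/Hi/T/g, y/Hi/T/k, y/Hi/T/h, y/Hi/H/g, y/Hi/H/k, y/Hi/H/h, x/Lo/T/g, x/Lo/T/k, x/Lo/T/h, x/Lo/H/g, x/Lo/H/k, x/Lo/H/h, x/Hi/T/g, x/Hi/T/k, x/Hi/T/h, x/Hi/H/g, x/Hi/H/k, x/Hi/H/h. Columns: Wb, We, Sb, Se.
{y/Lo/T/g, y/Lo/T/k, y/Lo/T/h, y/Lo/H/g, y/Lo/H/k, y/Lo/H/h} → row (5,5) (5,5) (0,2) (0,2)
{y/Hi/T/g, y/Hi/T/k, y/Hi/T/h} → row (1,5) (1,5) (0,2) (0,2)
{y/Hi/H/g, y/Hi/H/k, y/Hi/H/h} → row (2,2) (2,2) (0,2) (0,2)
{x/Lo/T/g, x/Lo/H/g, x/Hi/T/g, x/Hi/H/g} → row (3,5) (6,2) (0,2) (0,2)
{x/Lo/T/k, x/Lo/H/k, x/Hi/T/k, x/Hi/H/k} → row (6,4) (6,2) (0,2) (0,2)
{x/Lo/T/h, x/Lo/H/h, x/Hi/T/h, x/Hi/H/h} → row (3,6) (6,2) (0,2) (0,2)
That's 6 distinct rows out of 24 strategies.

6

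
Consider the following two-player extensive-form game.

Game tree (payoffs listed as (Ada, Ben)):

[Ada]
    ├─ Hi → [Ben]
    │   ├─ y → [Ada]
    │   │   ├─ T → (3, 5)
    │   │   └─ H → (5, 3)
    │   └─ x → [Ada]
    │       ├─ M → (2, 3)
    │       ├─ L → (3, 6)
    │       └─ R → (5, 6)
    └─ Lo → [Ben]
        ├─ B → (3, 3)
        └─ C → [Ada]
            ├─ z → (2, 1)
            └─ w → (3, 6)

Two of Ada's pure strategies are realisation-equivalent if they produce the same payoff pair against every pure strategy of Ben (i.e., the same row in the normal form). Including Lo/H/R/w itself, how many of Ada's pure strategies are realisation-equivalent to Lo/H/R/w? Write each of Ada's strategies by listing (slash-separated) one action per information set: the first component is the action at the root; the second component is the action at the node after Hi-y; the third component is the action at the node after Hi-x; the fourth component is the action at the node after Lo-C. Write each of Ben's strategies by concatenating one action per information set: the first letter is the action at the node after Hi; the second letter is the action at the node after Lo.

6

Row for Lo/H/R/w (columns yB, yC, xB, xC): (3,3) (3,6) (3,3) (3,6).
Under Lo/H/R/w, Ada's choice at the node after Hi-y and at the node after Hi-x can never be reached regardless of what Ben does, so varying those choices leaves every outcome unchanged.
Holding the reachable choices fixed and varying the unreachable ones freely already gives 2 × 3 = 6 equivalent strategies.
No other strategy reproduces this row, so those 6 are the full class: Lo/T/M/w, Lo/T/L/w, Lo/T/R/w, Lo/H/M/w, Lo/H/L/w, Lo/H/R/w.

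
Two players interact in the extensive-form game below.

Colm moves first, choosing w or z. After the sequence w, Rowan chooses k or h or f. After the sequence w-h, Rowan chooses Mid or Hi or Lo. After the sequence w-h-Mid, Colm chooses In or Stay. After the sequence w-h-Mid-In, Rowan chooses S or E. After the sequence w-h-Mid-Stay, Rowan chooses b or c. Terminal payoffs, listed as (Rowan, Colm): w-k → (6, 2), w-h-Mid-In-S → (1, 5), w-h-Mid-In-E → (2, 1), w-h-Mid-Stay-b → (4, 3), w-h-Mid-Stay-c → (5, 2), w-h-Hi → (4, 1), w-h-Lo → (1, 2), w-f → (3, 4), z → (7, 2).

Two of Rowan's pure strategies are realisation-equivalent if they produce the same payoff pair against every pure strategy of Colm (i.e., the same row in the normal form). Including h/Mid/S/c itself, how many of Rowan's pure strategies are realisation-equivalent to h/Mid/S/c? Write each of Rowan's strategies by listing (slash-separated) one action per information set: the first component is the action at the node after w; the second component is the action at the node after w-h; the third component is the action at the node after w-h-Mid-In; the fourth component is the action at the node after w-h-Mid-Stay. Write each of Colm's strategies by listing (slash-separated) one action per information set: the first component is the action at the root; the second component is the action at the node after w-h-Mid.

1

Row for h/Mid/S/c (columns w/In, w/Stay, z/In, z/Stay): (1,5) (5,2) (7,2) (7,2).
Every one of Rowan's information sets is on the play path for some reply by Colm when Rowan follows h/Mid/S/c.
Changing the action at any of them therefore changes at least one column, so only h/Mid/S/c itself gives this row.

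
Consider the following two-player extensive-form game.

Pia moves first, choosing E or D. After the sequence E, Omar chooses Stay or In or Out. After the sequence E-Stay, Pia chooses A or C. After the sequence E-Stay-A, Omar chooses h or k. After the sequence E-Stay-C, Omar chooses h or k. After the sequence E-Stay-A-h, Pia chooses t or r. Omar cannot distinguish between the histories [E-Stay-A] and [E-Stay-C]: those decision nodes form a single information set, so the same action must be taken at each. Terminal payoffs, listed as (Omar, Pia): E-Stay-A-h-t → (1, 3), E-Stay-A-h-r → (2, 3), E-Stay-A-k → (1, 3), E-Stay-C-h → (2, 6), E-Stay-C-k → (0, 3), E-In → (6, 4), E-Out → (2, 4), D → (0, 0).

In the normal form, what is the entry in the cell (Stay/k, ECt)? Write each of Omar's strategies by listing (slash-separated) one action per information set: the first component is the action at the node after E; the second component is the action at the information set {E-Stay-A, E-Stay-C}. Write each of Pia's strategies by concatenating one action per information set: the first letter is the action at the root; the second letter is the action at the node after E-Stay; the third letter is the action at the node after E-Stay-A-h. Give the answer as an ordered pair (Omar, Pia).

(0, 3)

Trace the play path from the root:
  Pia plays E
  Omar plays Stay at [E]
  Pia plays C at [E-Stay]
  Omar plays k at [E-Stay-C]
→ terminal payoff (0, 3).
(Pia's choice at the node after E-Stay-A-h is never reached on this path, so it doesn't affect the outcome.)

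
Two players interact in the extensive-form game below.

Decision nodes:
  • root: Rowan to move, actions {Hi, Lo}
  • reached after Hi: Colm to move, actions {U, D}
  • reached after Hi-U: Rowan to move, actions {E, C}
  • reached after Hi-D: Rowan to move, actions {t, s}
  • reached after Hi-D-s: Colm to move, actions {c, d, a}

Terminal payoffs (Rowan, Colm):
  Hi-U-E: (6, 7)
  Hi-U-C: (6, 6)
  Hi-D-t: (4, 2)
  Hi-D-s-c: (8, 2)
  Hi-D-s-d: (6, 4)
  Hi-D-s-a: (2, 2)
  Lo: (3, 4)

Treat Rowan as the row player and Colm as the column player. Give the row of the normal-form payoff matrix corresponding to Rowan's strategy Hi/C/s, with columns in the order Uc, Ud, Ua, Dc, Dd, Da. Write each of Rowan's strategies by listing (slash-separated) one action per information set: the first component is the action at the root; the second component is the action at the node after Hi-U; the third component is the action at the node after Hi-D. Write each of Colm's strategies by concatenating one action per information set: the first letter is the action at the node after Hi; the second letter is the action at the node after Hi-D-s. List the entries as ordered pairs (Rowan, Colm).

vs Uc: Rowan plays Hi → Colm plays U at [Hi] → Rowan plays C at [Hi-U] → (6, 6)
vs Ud: Rowan plays Hi → Colm plays U at [Hi] → Rowan plays C at [Hi-U] → (6, 6)
vs Ua: Rowan plays Hi → Colm plays U at [Hi] → Rowan plays C at [Hi-U] → (6, 6)
vs Dc: Rowan plays Hi → Colm plays D at [Hi] → Rowan plays s at [Hi-D] → Colm plays c at [Hi-D-s] → (8, 2)
vs Dd: Rowan plays Hi → Colm plays D at [Hi] → Rowan plays s at [Hi-D] → Colm plays d at [Hi-D-s] → (6, 4)
vs Da: Rowan plays Hi → Colm plays D at [Hi] → Rowan plays s at [Hi-D] → Colm plays a at [Hi-D-s] → (2, 2)

(6,6) (6,6) (6,6) (8,2) (6,4) (2,2)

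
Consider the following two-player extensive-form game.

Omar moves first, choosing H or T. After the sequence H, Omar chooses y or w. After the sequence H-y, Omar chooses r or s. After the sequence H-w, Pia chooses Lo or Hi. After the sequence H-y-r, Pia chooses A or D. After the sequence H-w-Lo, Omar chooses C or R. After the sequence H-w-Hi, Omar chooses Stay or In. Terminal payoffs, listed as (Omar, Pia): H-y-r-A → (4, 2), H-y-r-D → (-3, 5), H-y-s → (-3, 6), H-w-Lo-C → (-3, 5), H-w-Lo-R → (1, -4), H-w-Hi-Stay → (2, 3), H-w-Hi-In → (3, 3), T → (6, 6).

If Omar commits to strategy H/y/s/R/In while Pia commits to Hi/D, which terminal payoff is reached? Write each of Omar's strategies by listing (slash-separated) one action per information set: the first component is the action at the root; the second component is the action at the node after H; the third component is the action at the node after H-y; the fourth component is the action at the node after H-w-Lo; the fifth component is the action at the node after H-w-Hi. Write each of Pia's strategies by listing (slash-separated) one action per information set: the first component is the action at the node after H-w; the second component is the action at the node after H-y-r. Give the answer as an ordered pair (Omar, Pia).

(-3, 6)

Trace the play path from the root:
  Omar plays H
  Omar plays y at [H]
  Omar plays s at [H-y]
→ terminal payoff (-3, 6).
(Omar's choice at the node after H-w-Lo is never reached on this path, so it doesn't affect the outcome.)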